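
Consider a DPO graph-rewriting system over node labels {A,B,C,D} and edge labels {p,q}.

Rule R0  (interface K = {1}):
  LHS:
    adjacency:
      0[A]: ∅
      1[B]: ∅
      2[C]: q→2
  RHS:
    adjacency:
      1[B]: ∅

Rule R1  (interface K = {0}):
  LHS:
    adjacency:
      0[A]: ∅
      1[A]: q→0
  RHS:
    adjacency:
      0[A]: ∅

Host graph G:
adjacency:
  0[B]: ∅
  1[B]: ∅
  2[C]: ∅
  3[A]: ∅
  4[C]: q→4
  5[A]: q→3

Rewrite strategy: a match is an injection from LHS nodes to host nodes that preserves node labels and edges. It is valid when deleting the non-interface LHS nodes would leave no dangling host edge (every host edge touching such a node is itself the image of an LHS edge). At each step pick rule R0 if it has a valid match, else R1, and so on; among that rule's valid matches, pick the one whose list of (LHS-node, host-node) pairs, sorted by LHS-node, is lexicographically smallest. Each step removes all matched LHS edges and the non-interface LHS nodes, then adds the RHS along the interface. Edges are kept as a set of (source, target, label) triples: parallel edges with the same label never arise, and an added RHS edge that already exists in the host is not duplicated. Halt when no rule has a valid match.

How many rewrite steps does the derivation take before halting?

Answer: 2

Derivation:
initial: |V|=6 |E|=2  E = 4-q->4 5-q->3
step 1: apply R1 at {0↦3, 1↦5}  → |V|=5 |E|=1  E = 4-q->4
step 2: apply R0 at {0↦3, 1↦0, 2↦4}  → |V|=3 |E|=0  E = ∅
halt: no rule applies after step 2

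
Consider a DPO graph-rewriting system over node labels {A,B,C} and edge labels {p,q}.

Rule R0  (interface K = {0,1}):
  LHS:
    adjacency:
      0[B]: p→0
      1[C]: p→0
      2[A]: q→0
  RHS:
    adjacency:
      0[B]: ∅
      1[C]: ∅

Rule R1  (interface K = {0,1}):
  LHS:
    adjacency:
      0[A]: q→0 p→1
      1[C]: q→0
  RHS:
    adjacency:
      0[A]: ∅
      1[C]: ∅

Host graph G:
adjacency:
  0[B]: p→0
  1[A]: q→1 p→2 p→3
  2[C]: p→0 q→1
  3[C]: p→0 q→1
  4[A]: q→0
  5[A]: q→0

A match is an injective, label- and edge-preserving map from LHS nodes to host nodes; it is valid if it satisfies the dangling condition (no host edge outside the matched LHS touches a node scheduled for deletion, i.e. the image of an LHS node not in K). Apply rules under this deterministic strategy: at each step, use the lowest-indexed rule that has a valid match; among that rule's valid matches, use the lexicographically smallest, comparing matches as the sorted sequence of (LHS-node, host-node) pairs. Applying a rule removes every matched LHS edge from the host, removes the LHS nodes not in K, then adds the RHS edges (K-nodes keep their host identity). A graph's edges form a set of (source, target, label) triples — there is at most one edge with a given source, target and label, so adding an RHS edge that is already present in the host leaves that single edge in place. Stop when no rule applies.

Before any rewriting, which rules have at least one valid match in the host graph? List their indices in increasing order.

R0: 4 valid matches — {0↦0, 1↦2, 2↦4}, {0↦0, 1↦2, 2↦5}, {0↦0, 1↦3, 2↦4} (+1 more)
R1: 2 valid matches — {0↦1, 1↦2}, {0↦1, 1↦3}

Answer: [R0,R1]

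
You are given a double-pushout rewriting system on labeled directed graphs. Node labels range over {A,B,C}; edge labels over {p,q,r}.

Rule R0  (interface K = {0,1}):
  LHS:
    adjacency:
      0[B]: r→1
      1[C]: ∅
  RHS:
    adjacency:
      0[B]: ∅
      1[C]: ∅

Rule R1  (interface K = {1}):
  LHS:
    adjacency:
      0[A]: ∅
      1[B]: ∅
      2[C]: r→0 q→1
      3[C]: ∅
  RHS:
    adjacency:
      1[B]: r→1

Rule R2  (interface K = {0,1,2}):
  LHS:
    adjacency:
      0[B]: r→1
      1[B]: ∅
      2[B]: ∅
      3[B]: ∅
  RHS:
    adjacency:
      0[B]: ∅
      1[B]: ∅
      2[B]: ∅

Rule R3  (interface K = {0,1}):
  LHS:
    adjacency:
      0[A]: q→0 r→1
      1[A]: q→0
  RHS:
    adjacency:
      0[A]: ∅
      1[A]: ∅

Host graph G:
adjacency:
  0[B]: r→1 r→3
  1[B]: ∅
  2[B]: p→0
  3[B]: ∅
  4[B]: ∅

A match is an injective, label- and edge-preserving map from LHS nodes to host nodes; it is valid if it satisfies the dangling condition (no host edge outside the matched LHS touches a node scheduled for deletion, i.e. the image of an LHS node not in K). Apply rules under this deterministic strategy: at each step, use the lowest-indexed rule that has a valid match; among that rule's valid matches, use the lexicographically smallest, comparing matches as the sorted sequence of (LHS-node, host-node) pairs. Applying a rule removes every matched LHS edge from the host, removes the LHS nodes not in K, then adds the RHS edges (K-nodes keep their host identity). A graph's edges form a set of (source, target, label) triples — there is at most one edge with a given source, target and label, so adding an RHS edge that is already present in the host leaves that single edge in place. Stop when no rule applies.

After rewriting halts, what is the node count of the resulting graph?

[0] host  ⇒  5 nodes, 3 edges  {0-r->1 0-r->3 2-p->0}
[1] R2 @ {0↦0, 1↦1, 2↦2, 3↦4}  ⇒  4 nodes, 2 edges  {0-r->3 2-p->0}
[2] R2 @ {0↦0, 1↦3, 2↦2, 3↦1}  ⇒  3 nodes, 1 edges  {2-p->0}
normal form: no rule applies after step 2
NF nodes: {0:B, 2:B, 3:B}

Answer: 3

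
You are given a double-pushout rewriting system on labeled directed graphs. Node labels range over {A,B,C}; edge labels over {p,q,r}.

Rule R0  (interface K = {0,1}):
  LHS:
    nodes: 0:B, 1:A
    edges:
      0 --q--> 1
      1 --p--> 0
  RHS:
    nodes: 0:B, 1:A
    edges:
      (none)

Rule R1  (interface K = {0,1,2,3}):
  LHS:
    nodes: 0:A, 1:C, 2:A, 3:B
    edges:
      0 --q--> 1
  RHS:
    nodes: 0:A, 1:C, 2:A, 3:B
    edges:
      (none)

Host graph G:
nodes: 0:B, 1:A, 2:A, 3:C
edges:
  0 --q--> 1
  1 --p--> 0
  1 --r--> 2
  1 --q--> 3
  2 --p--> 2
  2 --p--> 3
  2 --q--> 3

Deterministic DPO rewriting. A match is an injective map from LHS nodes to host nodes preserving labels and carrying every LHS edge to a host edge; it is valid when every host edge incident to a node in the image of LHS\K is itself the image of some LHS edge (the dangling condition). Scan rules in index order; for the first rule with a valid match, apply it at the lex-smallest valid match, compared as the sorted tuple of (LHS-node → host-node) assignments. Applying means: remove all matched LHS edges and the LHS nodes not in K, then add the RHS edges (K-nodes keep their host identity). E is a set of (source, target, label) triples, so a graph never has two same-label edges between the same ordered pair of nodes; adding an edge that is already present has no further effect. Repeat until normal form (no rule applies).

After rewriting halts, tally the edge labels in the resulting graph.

Answer: p:2 r:1

Rewrite trace:
start.  V:4 E:7  edges: 0-q->1 1-p->0 1-r->2 1-q->3 2-p->2 2-p->3 2-q->3
1. fire R0 via {0↦0, 1↦1}  →  V:4 E:5  edges: 1-r->2 1-q->3 2-p->2 2-p->3 2-q->3
2. fire R1 via {0↦1, 1↦3, 2↦2, 3↦0}  →  V:4 E:4  edges: 1-r->2 2-p->2 2-p->3 2-q->3
3. fire R1 via {0↦2, 1↦3, 2↦1, 3↦0}  →  V:4 E:3  edges: 1-r->2 2-p->2 2-p->3
final graph: no rule applies after step 3
NF edges: [(1, 2, 'r'), (2, 2, 'p'), (2, 3, 'p')]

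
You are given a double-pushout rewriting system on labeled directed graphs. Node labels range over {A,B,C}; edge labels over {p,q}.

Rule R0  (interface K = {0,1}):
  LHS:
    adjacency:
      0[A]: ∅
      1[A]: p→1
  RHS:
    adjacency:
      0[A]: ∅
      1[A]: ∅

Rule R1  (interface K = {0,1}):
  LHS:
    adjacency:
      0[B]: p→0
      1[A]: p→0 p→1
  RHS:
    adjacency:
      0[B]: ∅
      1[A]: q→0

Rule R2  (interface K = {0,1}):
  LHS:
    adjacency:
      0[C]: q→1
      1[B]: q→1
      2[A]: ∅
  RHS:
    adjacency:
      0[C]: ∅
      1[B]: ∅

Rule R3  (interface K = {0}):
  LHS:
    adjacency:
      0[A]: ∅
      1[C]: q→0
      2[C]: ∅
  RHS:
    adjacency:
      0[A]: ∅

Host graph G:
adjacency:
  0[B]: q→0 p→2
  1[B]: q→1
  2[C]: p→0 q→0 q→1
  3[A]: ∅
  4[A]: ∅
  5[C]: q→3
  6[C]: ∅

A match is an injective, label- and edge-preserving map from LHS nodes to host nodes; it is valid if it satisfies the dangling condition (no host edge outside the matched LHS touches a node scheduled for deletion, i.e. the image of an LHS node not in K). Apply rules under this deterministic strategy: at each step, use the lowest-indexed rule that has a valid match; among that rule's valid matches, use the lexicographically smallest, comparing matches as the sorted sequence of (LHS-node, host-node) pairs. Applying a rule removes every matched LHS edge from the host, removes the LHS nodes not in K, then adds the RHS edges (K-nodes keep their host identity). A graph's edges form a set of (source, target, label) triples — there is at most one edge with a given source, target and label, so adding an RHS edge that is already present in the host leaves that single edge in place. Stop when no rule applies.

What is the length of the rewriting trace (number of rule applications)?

Answer: 3

Rewrite trace:
start.  V:7 E:7  edges: 0-q->0 0-p->2 1-q->1 2-p->0 2-q->0 2-q->1 5-q->3
1. fire R2 via {0↦2, 1↦0, 2↦4}  →  V:6 E:5  edges: 0-p->2 1-q->1 2-p->0 2-q->1 5-q->3
2. fire R3 via {0↦3, 1↦5, 2↦6}  →  V:4 E:4  edges: 0-p->2 1-q->1 2-p->0 2-q->1
3. fire R2 via {0↦2, 1↦1, 2↦3}  →  V:3 E:2  edges: 0-p->2 2-p->0
halt: no rule applies after step 3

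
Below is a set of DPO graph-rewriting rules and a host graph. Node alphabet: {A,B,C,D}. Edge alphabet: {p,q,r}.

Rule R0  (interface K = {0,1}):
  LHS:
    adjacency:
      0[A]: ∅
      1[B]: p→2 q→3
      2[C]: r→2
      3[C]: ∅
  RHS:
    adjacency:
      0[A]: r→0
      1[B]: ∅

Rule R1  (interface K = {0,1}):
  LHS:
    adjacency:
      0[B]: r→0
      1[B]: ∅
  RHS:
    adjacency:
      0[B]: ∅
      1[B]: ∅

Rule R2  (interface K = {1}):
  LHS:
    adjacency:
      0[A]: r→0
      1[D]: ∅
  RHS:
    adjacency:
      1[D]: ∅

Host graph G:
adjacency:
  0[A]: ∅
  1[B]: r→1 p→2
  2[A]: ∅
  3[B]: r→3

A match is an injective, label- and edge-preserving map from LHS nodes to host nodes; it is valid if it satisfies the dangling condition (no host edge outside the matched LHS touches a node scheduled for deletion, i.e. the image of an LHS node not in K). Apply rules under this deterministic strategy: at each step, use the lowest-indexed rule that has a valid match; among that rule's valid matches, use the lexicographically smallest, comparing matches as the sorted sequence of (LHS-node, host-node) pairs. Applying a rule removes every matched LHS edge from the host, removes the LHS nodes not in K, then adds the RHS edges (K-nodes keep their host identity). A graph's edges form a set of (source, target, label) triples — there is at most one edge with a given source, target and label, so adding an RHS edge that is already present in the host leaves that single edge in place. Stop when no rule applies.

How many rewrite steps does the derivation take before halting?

[0] host  ⇒  4 nodes, 3 edges  {1-r->1 1-p->2 3-r->3}
[1] R1 @ {0↦1, 1↦3}  ⇒  4 nodes, 2 edges  {1-p->2 3-r->3}
[2] R1 @ {0↦3, 1↦1}  ⇒  4 nodes, 1 edges  {1-p->2}
halt: no rule applies after step 2

Answer: 2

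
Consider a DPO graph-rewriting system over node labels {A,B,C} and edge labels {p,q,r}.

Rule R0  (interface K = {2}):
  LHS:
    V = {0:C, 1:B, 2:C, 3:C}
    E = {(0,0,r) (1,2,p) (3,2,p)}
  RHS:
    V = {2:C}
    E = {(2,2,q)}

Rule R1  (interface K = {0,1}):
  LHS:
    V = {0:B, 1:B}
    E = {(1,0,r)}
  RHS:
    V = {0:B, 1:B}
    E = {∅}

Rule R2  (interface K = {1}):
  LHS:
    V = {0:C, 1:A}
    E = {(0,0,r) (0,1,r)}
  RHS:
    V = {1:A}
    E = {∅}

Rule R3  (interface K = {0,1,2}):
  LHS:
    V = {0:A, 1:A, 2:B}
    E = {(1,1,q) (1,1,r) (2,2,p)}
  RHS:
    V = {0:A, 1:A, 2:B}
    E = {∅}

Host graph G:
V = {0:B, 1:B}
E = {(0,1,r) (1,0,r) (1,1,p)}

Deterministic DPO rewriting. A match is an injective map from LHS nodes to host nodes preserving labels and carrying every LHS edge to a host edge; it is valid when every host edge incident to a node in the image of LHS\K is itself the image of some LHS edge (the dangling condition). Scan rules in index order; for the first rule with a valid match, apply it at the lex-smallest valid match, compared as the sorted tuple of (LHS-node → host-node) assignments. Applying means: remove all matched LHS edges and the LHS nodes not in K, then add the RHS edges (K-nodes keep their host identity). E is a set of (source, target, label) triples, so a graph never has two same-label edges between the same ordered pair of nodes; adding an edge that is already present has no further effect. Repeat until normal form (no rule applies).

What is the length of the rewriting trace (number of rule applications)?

start.  V:2 E:3  edges: 0-r->1 1-r->0 1-p->1
1. fire R1 via {0↦0, 1↦1}  →  V:2 E:2  edges: 0-r->1 1-p->1
2. fire R1 via {0↦1, 1↦0}  →  V:2 E:1  edges: 1-p->1
final graph: no rule applies after step 2

Answer: 2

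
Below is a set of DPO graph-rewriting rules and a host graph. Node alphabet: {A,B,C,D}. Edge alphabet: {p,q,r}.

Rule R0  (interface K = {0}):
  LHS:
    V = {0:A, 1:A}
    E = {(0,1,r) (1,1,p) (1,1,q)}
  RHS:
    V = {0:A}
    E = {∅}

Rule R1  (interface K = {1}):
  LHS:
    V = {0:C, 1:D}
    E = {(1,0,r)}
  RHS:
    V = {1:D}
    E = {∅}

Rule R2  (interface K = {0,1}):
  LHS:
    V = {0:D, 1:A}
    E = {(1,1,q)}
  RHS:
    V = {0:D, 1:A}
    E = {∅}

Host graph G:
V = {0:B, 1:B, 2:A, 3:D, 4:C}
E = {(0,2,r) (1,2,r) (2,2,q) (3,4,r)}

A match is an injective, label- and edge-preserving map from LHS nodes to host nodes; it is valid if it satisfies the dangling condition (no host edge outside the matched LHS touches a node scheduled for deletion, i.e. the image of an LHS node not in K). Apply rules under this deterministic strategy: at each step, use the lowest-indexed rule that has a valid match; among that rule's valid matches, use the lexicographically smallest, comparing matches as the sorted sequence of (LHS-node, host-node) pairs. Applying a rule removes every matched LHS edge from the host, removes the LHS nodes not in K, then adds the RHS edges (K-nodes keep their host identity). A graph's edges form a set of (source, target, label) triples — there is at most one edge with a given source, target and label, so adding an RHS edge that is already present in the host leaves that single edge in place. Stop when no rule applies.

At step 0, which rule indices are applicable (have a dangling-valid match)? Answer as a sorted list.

R0: no valid match — LHS pattern not found
R1: 1 valid match — {0↦4, 1↦3}
R2: 1 valid match — {0↦3, 1↦2}

Answer: [R1,R2]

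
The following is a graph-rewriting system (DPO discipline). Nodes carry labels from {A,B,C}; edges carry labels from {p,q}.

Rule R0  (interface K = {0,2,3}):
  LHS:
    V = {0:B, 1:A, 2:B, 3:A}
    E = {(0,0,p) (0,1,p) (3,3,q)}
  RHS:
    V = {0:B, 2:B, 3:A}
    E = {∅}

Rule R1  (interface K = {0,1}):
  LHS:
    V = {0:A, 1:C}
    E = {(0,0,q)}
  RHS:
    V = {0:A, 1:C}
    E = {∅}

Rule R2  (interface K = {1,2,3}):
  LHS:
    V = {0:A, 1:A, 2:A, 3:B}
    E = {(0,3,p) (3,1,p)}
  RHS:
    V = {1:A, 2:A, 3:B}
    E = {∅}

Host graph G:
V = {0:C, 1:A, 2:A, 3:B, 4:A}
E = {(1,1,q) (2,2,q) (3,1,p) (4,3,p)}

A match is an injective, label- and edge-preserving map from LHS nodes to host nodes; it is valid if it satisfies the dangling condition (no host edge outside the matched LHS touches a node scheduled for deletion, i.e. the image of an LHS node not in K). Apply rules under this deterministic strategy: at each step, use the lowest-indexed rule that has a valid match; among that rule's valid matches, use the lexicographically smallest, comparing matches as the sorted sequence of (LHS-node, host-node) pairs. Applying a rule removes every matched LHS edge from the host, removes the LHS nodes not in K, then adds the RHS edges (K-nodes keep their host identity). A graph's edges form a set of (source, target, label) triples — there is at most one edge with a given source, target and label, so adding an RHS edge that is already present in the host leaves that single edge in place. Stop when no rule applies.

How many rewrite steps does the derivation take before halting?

start.  V:5 E:4  edges: 1-q->1 2-q->2 3-p->1 4-p->3
1. fire R1 via {0↦1, 1↦0}  →  V:5 E:3  edges: 2-q->2 3-p->1 4-p->3
2. fire R1 via {0↦2, 1↦0}  →  V:5 E:2  edges: 3-p->1 4-p->3
3. fire R2 via {0↦4, 1↦1, 2↦2, 3↦3}  →  V:4 E:0  edges: ∅
halt: no rule applies after step 3

Answer: 3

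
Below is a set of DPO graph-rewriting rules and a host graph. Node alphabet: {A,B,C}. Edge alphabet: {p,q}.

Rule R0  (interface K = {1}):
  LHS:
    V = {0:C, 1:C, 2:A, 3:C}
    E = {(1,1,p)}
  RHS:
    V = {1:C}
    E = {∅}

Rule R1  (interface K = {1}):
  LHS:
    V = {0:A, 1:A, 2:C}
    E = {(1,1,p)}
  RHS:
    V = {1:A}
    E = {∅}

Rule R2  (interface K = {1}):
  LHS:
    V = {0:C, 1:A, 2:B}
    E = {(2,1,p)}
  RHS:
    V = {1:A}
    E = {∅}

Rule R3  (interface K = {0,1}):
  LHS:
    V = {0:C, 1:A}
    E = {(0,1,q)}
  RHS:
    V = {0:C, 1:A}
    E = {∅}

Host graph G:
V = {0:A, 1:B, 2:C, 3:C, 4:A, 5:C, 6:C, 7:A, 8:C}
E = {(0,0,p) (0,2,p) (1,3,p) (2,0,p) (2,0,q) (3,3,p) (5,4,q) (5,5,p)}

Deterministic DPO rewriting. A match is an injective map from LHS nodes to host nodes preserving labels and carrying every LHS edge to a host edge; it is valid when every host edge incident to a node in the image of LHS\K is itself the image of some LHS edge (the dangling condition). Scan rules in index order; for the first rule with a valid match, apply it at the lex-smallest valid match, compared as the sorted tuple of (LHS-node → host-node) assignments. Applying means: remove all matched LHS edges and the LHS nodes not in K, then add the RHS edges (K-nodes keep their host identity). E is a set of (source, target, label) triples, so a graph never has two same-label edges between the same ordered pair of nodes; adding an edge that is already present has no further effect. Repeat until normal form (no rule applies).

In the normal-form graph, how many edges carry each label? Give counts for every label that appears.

Answer: p:5

Steps:
initial: |V|=9 |E|=8  E = 0-p->0 0-p->2 1-p->3 2-p->0 2-q->0 3-p->3 5-q->4 5-p->5
step 1: apply R0 at {0↦6, 1↦3, 2↦7, 3↦8}  → |V|=6 |E|=7  E = 0-p->0 0-p->2 1-p->3 2-p->0 2-q->0 5-q->4 5-p->5
step 2: apply R3 at {0↦2, 1↦0}  → |V|=6 |E|=6  E = 0-p->0 0-p->2 1-p->3 2-p->0 5-q->4 5-p->5
step 3: apply R3 at {0↦5, 1↦4}  → |V|=6 |E|=5  E = 0-p->0 0-p->2 1-p->3 2-p->0 5-p->5
final graph: no rule applies after step 3
NF edges: [(0, 0, 'p'), (0, 2, 'p'), (1, 3, 'p'), (2, 0, 'p'), (5, 5, 'p')]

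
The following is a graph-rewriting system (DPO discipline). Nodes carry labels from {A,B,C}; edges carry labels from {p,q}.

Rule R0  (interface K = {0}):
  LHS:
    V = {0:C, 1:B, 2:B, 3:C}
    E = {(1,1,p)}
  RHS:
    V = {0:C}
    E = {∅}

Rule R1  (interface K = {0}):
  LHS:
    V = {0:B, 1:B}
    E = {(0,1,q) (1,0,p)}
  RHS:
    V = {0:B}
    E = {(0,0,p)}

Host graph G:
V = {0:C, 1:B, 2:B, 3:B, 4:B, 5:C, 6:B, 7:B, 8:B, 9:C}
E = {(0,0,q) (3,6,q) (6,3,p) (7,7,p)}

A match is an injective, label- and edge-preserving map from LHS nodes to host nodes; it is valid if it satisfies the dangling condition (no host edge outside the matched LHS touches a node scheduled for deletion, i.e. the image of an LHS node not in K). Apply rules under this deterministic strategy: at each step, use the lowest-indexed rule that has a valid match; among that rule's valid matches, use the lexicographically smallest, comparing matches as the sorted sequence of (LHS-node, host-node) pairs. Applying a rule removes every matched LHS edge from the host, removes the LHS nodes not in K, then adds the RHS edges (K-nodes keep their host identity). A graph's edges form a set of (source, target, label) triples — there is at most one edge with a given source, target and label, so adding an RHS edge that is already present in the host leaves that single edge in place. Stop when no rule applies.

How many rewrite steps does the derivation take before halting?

start.  V:10 E:4  edges: 0-q->0 3-q->6 6-p->3 7-p->7
1. fire R0 via {0↦0, 1↦7, 2↦1, 3↦5}  →  V:7 E:3  edges: 0-q->0 3-q->6 6-p->3
2. fire R1 via {0↦3, 1↦6}  →  V:6 E:2  edges: 0-q->0 3-p->3
3. fire R0 via {0↦0, 1↦3, 2↦2, 3↦9}  →  V:3 E:1  edges: 0-q->0
final graph: no rule applies after step 3

Answer: 3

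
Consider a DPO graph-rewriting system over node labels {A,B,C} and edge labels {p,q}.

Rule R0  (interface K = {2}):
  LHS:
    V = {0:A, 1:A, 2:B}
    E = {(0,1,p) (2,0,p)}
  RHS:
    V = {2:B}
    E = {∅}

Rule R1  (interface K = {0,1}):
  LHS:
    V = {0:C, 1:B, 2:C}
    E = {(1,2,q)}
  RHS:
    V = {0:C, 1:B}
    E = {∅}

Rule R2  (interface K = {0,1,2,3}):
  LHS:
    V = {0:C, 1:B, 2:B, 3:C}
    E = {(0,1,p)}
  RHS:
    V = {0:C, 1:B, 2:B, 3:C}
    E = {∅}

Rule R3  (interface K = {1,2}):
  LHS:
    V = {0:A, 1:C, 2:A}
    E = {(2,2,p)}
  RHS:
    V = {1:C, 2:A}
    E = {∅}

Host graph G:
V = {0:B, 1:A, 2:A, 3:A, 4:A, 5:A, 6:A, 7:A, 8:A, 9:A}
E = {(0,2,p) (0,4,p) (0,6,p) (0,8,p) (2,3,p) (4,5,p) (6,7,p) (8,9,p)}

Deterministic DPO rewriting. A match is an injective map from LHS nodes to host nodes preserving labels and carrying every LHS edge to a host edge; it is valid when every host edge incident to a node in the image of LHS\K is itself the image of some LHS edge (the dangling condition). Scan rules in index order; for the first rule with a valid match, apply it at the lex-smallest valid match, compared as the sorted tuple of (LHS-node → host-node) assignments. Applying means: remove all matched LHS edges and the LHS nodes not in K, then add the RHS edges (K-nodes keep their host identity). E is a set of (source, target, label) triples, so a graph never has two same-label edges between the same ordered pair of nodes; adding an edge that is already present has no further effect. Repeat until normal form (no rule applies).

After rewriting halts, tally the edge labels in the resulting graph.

start.  V:10 E:8  edges: 0-p->2 0-p->4 0-p->6 0-p->8 2-p->3 4-p->5 6-p->7 8-p->9
1. fire R0 via {0↦2, 1↦3, 2↦0}  →  V:8 E:6  edges: 0-p->4 0-p->6 0-p->8 4-p->5 6-p->7 8-p->9
2. fire R0 via {0↦4, 1↦5, 2↦0}  →  V:6 E:4  edges: 0-p->6 0-p->8 6-p->7 8-p->9
3. fire R0 via {0↦6, 1↦7, 2↦0}  →  V:4 E:2  edges: 0-p->8 8-p->9
4. fire R0 via {0↦8, 1↦9, 2↦0}  →  V:2 E:0  edges: ∅
normal form: no rule applies after step 4
NF edges: []

Answer: (no edges)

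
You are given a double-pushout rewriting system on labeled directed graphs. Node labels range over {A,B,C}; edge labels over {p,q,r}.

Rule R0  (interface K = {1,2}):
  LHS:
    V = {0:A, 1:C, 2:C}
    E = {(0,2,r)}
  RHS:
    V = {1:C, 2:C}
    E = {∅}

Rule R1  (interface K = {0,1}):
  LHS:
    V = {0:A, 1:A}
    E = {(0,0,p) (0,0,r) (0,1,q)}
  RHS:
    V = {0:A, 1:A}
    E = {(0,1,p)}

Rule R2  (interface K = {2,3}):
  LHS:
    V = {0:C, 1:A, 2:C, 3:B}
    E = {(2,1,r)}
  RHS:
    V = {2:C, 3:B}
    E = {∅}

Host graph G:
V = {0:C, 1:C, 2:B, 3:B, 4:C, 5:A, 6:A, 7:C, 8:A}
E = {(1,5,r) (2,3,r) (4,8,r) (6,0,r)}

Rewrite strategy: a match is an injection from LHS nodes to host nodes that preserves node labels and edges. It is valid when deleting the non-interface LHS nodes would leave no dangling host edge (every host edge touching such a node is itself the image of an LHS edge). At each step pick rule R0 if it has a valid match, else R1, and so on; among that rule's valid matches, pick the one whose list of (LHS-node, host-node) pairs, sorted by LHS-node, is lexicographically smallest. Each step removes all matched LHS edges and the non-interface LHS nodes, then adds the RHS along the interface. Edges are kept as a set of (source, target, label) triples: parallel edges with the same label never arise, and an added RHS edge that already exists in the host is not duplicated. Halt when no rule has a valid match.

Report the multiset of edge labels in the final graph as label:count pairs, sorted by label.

[0] host  ⇒  9 nodes, 4 edges  {1-r->5 2-r->3 4-r->8 6-r->0}
[1] R0 @ {0↦6, 1↦1, 2↦0}  ⇒  8 nodes, 3 edges  {1-r->5 2-r->3 4-r->8}
[2] R2 @ {0↦0, 1↦5, 2↦1, 3↦2}  ⇒  6 nodes, 2 edges  {2-r->3 4-r->8}
[3] R2 @ {0↦1, 1↦8, 2↦4, 3↦2}  ⇒  4 nodes, 1 edges  {2-r->3}
final graph: no rule applies after step 3
NF edges: [(2, 3, 'r')]

Answer: r:1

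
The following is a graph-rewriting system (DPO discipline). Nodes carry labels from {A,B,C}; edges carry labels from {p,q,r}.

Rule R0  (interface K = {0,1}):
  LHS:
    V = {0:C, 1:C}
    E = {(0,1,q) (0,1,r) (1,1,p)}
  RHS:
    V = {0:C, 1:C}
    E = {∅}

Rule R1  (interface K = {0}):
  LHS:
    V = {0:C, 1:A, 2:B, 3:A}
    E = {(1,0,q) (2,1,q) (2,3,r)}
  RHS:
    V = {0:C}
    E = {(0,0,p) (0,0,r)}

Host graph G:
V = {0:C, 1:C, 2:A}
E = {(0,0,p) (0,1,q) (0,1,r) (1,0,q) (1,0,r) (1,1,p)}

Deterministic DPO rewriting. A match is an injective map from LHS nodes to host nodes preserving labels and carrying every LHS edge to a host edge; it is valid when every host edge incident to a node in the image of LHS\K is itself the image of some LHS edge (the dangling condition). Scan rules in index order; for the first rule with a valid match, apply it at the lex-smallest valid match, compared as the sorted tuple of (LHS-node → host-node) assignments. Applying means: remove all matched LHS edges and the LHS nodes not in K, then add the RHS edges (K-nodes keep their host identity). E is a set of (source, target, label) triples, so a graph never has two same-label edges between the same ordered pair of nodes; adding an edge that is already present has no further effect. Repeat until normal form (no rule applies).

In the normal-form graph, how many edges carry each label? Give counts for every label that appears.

[0] host  ⇒  3 nodes, 6 edges  {0-p->0 0-q->1 0-r->1 1-q->0 1-r->0 1-p->1}
[1] R0 @ {0↦0, 1↦1}  ⇒  3 nodes, 3 edges  {0-p->0 1-q->0 1-r->0}
[2] R0 @ {0↦1, 1↦0}  ⇒  3 nodes, 0 edges  {∅}
normal form: no rule applies after step 2
NF edges: []

Answer: (no edges)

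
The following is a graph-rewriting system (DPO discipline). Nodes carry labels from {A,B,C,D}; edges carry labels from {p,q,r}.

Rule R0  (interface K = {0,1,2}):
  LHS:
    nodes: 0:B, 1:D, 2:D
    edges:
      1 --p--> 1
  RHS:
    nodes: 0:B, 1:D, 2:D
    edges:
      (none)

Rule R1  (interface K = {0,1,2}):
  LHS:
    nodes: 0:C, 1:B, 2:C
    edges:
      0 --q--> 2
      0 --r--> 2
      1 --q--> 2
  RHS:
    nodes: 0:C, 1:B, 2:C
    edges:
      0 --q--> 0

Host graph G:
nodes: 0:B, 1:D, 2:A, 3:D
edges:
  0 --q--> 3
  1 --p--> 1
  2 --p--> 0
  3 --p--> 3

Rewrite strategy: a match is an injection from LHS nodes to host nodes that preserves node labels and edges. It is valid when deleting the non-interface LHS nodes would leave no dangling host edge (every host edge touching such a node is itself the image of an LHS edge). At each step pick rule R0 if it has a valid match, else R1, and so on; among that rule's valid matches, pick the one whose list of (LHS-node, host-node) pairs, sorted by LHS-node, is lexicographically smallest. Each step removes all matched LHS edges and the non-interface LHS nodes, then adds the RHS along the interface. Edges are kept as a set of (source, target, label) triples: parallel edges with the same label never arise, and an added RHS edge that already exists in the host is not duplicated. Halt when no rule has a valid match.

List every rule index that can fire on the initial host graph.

R0: 2 valid matches — {0↦0, 1↦1, 2↦3}, {0↦0, 1↦3, 2↦1}
R1: no valid match — LHS pattern not found

Answer: [R0]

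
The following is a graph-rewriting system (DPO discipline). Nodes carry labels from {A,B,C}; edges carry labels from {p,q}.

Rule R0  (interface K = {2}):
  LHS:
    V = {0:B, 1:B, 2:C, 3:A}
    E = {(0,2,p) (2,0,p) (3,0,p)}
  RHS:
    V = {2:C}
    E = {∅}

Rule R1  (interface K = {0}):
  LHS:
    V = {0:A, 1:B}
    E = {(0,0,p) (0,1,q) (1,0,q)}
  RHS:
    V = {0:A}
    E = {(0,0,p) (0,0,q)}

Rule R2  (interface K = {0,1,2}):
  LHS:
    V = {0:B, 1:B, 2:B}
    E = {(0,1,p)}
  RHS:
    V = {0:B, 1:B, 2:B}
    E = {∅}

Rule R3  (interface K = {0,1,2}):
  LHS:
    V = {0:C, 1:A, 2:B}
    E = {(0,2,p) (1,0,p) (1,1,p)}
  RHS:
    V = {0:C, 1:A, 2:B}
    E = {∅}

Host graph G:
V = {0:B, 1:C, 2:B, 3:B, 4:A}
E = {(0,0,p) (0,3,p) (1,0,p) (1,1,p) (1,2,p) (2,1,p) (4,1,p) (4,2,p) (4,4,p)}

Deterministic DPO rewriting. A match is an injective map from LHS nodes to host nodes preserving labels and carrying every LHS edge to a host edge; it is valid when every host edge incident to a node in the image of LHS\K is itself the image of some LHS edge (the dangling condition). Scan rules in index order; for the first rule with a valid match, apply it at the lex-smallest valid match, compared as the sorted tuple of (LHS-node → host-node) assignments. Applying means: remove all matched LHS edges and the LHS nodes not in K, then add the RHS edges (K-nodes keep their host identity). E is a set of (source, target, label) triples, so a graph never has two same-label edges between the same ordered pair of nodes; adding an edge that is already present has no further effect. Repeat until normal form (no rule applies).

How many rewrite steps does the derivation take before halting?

[0] host  ⇒  5 nodes, 9 edges  {0-p->0 0-p->3 1-p->0 1-p->1 1-p->2 2-p->1 4-p->1 4-p->2 4-p->4}
[1] R2 @ {0↦0, 1↦3, 2↦2}  ⇒  5 nodes, 8 edges  {0-p->0 1-p->0 1-p->1 1-p->2 2-p->1 4-p->1 4-p->2 4-p->4}
[2] R3 @ {0↦1, 1↦4, 2↦0}  ⇒  5 nodes, 5 edges  {0-p->0 1-p->1 1-p->2 2-p->1 4-p->2}
[3] R0 @ {0↦2, 1↦3, 2↦1, 3↦4}  ⇒  2 nodes, 2 edges  {0-p->0 1-p->1}
normal form: no rule applies after step 3

Answer: 3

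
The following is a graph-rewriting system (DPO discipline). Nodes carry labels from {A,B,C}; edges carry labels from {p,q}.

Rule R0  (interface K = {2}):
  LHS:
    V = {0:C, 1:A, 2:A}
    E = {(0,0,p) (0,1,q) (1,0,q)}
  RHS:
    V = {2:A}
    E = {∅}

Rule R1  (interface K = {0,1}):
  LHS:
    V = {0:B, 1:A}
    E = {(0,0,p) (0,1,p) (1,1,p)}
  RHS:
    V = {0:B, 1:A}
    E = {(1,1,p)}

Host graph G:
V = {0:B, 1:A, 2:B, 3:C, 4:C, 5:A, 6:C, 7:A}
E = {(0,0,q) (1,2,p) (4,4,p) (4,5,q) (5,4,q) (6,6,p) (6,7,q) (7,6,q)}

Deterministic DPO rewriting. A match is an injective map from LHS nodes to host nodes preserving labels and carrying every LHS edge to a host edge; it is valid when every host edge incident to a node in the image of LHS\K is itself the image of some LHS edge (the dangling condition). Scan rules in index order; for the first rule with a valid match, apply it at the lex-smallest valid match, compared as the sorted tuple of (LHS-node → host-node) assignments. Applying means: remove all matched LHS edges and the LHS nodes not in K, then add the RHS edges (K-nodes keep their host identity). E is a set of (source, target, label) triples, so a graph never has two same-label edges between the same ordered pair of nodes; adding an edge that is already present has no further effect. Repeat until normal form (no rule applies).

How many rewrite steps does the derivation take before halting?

start.  V:8 E:8  edges: 0-q->0 1-p->2 4-p->4 4-q->5 5-q->4 6-p->6 6-q->7 7-q->6
1. fire R0 via {0↦4, 1↦5, 2↦1}  →  V:6 E:5  edges: 0-q->0 1-p->2 6-p->6 6-q->7 7-q->6
2. fire R0 via {0↦6, 1↦7, 2↦1}  →  V:4 E:2  edges: 0-q->0 1-p->2
halt: no rule applies after step 2

Answer: 2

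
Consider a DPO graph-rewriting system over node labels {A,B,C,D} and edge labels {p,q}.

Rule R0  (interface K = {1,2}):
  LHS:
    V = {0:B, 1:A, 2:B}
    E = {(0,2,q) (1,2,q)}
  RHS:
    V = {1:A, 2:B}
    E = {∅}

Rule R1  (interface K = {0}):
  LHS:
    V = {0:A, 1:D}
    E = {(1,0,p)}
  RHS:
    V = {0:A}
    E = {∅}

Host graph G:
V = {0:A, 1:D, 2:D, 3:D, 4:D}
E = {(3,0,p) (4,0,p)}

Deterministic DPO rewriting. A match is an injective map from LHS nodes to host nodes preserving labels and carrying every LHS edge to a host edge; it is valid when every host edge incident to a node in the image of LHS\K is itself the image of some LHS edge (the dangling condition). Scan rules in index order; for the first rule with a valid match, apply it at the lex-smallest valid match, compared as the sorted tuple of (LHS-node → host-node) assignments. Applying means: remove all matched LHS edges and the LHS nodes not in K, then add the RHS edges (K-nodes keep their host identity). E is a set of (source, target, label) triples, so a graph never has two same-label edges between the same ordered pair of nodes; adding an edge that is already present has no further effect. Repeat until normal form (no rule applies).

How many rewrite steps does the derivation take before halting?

Answer: 2

Rewrite trace:
initial: |V|=5 |E|=2  E = 3-p->0 4-p->0
step 1: apply R1 at {0↦0, 1↦3}  → |V|=4 |E|=1  E = 4-p->0
step 2: apply R1 at {0↦0, 1↦4}  → |V|=3 |E|=0  E = ∅
halt: no rule applies after step 2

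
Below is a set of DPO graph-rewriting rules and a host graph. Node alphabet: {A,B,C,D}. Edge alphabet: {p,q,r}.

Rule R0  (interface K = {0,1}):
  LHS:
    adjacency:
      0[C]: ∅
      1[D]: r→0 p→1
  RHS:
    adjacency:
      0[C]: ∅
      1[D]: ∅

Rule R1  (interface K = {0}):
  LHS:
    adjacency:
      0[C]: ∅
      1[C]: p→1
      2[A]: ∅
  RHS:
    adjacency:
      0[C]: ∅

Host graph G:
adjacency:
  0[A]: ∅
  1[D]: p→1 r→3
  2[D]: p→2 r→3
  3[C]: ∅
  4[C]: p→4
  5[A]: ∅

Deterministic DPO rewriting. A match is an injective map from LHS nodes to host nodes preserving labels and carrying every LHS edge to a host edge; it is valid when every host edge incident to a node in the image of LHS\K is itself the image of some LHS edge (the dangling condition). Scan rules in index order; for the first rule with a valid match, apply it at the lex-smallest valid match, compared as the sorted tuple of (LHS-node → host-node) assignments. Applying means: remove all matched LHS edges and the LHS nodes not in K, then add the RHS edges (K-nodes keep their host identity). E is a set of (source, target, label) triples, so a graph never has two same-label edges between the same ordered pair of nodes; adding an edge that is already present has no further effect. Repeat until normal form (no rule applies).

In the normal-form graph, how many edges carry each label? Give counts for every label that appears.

start.  V:6 E:5  edges: 1-p->1 1-r->3 2-p->2 2-r->3 4-p->4
1. fire R0 via {0↦3, 1↦1}  →  V:6 E:3  edges: 2-p->2 2-r->3 4-p->4
2. fire R0 via {0↦3, 1↦2}  →  V:6 E:1  edges: 4-p->4
3. fire R1 via {0↦3, 1↦4, 2↦0}  →  V:4 E:0  edges: ∅
normal form: no rule applies after step 3
NF edges: []

Answer: (no edges)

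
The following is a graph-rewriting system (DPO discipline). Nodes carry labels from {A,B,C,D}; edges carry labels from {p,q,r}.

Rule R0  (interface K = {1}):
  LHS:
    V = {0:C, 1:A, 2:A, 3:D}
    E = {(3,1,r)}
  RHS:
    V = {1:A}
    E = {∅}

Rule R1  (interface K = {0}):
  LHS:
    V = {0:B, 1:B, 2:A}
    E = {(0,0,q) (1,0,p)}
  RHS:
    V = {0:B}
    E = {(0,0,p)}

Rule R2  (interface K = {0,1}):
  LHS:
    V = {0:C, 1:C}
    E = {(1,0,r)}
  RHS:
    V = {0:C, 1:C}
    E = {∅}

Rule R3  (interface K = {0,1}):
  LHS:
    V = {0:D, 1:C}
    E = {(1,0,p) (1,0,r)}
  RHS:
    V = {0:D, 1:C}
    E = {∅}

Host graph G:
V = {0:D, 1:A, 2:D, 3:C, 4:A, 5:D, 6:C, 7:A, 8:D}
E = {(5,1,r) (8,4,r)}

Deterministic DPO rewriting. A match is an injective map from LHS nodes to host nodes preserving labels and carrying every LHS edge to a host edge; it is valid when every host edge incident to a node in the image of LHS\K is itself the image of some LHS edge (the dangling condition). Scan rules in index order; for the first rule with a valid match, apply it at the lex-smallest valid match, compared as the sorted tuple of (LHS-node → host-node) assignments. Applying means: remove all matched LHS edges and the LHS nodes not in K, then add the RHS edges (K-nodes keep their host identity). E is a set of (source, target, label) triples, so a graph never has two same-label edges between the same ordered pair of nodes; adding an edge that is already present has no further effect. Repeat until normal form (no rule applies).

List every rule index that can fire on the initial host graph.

R0: 4 valid matches — {0↦3, 1↦1, 2↦7, 3↦5}, {0↦3, 1↦4, 2↦7, 3↦8}, {0↦6, 1↦1, 2↦7, 3↦5} (+1 more)
R1: no valid match — LHS pattern not found
R2: no valid match — LHS pattern not found
R3: no valid match — LHS pattern not found

Answer: [R0]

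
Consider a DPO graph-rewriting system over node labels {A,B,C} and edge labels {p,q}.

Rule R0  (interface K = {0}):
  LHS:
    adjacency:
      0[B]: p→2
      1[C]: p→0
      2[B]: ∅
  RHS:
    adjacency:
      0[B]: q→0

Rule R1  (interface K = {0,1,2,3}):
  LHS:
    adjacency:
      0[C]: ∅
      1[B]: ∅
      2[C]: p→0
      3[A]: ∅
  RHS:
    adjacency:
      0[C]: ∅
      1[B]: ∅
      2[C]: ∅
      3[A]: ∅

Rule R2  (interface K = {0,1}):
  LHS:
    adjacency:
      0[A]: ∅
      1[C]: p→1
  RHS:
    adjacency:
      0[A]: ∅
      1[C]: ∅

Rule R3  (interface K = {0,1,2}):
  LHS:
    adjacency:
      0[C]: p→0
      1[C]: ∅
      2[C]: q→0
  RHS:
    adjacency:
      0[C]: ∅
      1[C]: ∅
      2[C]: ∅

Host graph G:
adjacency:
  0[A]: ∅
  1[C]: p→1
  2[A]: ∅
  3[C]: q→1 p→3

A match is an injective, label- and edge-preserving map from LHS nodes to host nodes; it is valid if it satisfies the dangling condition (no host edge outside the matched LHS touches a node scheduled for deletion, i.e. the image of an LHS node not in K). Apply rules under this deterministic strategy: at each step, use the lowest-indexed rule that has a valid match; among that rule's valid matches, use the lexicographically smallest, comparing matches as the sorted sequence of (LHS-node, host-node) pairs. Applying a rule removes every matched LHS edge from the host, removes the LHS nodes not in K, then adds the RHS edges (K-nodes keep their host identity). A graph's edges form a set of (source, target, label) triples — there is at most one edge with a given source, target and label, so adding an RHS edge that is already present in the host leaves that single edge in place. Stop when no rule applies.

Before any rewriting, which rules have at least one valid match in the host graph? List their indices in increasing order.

Answer: [R2]

Rewrite trace:
R0: no valid match — LHS pattern not found
R1: no valid match — LHS pattern not found
R2: 4 valid matches — {0↦0, 1↦1}, {0↦0, 1↦3}, {0↦2, 1↦1} (+1 more)
R3: no valid match — LHS pattern not found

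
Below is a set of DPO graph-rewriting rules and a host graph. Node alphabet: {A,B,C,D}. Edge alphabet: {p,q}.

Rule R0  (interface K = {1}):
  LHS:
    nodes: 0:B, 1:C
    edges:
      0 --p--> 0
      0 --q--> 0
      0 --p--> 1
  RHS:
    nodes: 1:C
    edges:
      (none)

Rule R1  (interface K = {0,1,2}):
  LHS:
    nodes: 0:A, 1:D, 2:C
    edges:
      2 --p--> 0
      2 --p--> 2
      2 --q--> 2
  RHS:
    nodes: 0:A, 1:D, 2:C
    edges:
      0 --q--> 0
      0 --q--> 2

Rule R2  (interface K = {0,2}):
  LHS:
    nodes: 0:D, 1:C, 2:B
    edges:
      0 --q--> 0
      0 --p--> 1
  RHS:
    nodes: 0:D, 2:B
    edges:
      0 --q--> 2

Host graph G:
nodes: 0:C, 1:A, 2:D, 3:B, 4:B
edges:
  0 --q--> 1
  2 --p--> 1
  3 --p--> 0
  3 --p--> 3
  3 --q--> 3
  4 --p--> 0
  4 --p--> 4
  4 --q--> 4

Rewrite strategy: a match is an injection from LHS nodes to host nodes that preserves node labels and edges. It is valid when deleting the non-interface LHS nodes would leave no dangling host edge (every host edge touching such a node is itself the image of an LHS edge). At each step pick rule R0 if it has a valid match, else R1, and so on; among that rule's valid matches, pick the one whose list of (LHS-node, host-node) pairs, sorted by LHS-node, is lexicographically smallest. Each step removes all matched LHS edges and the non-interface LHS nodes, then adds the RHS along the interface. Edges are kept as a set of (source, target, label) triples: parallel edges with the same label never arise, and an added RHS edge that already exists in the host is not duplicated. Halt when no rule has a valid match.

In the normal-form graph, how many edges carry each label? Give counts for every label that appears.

Answer: p:1 q:1

Steps:
start.  V:5 E:8  edges: 0-q->1 2-p->1 3-p->0 3-p->3 3-q->3 4-p->0 4-p->4 4-q->4
1. fire R0 via {0↦3, 1↦0}  →  V:4 E:5  edges: 0-q->1 2-p->1 4-p->0 4-p->4 4-q->4
2. fire R0 via {0↦4, 1↦0}  →  V:3 E:2  edges: 0-q->1 2-p->1
normal form: no rule applies after step 2
NF edges: [(0, 1, 'q'), (2, 1, 'p')]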